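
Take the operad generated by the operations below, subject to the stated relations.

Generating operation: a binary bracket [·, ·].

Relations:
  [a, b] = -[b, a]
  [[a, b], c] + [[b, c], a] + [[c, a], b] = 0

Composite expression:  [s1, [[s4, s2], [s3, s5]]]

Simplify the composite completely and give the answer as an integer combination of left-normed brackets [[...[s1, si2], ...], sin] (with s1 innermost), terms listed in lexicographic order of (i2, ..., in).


Left-normed coefficients sit on the s1-initial expansion words.
Composite bracket: [s1, [[s4, s2], [s3, s5]]]
Full expansion: 16 signed words from ab - ba (2^4 = 16).
Keep just the words that open with s1:
  s1s2s4s3s5 appears with sign -1, giving the term -[[[[s1, s2], s4], s3], s5]
  s1s2s4s5s3 appears with sign +1, giving the term +[[[[s1, s2], s4], s5], s3]
  s1s3s5s2s4 appears with sign +1, giving the term +[[[[s1, s3], s5], s2], s4]
  s1s3s5s4s2 appears with sign -1, giving the term -[[[[s1, s3], s5], s4], s2]
  s1s4s2s3s5 appears with sign +1, giving the term +[[[[s1, s4], s2], s3], s5]
  s1s4s2s5s3 appears with sign -1, giving the term -[[[[s1, s4], s2], s5], s3]
  s1s5s3s2s4 appears with sign -1, giving the term -[[[[s1, s5], s3], s2], s4]
  s1s5s3s4s2 appears with sign +1, giving the term +[[[[s1, s5], s3], s4], s2]

-[[[[s1, s2], s4], s3], s5] + [[[[s1, s2], s4], s5], s3] + [[[[s1, s3], s5], s2], s4] - [[[[s1, s3], s5], s4], s2] + [[[[s1, s4], s2], s3], s5] - [[[[s1, s4], s2], s5], s3] - [[[[s1, s5], s3], s2], s4] + [[[[s1, s5], s3], s4], s2]


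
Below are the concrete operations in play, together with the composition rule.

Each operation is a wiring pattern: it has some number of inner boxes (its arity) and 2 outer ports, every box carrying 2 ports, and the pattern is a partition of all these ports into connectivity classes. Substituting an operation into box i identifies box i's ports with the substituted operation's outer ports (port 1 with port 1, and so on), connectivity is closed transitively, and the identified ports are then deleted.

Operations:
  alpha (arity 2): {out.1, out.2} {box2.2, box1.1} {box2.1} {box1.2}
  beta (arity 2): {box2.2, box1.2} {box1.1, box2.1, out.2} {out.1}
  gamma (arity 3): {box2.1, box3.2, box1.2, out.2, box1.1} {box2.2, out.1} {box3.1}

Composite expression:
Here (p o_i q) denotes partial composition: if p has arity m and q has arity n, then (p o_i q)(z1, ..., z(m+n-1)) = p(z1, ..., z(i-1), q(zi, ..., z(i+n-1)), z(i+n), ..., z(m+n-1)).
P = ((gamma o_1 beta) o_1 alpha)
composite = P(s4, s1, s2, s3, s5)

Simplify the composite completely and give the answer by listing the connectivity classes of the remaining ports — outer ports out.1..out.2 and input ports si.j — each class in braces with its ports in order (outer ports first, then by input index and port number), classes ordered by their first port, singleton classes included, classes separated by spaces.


{out.1, s3.2} {out.2, s2.1, s2.2, s3.1, s5.2} {s1.1} {s1.2, s4.1} {s4.2} {s5.1}

Two ports join when wires chain via gamma-identified ports.
stage alpha: inputs (s4, s1), connectivity {out.1, out.2} {s1.1} {s1.2, s4.1} {s4.2}, out.j its boundary
stage beta: inputs (s4, s1, s2), connectivity {out.1} {out.2, s2.1, s2.2} {s1.1} {s1.2, s4.1} {s4.2}, out.j its boundary
stage gamma: inputs (s4, s1, s2, s3, s5), connectivity {out.1, s3.2} {out.2, s2.1, s2.2, s3.1, s5.2} {s1.1} {s1.2, s4.1} {s4.2} {s5.1}, out.j its boundary


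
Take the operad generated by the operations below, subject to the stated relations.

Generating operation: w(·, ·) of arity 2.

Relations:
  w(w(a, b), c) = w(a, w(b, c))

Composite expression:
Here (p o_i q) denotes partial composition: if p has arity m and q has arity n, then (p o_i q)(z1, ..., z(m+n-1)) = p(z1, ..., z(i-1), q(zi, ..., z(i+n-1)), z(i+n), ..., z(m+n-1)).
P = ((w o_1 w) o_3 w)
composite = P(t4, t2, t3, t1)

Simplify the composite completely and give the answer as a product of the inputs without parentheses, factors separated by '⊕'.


t4 ⊕ t2 ⊕ t3 ⊕ t1

The w-tree's shape is irrelevant; the t-reading-order decides.
w(t4, t2) unparenthesizes to t4 ⊕ t2
w(t3, t1) unparenthesizes to t3 ⊕ t1
w(w(t4, t2), w(t3, t1)) unparenthesizes to t4 ⊕ t2 ⊕ t3 ⊕ t1


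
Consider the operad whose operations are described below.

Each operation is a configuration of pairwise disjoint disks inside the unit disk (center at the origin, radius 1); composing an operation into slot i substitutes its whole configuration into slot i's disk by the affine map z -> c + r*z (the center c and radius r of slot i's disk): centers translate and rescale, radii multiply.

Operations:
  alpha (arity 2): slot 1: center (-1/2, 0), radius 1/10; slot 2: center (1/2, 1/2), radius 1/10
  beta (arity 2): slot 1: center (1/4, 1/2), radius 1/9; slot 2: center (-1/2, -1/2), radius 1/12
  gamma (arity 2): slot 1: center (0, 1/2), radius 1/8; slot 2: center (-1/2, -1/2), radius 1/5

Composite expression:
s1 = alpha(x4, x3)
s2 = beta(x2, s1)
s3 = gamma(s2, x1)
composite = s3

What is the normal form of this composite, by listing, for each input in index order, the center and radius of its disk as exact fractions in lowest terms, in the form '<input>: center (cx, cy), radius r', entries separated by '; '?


x1: center (-1/2, -1/2), radius 1/5; x2: center (1/32, 9/16), radius 1/72; x3: center (-11/192, 85/192), radius 1/960; x4: center (-13/192, 7/16), radius 1/960

Affine substitution under gamma: radii multiply and x-centers shift.
input x2: composing its 2 substitution steps yields center (1/32, 9/16), radius 1/72
input x4: composing its 3 substitution steps yields center (-13/192, 7/16), radius 1/960
input x3: composing its 3 substitution steps yields center (-11/192, 85/192), radius 1/960
input x1: composing its 1 substitution step yields center (-1/2, -1/2), radius 1/5


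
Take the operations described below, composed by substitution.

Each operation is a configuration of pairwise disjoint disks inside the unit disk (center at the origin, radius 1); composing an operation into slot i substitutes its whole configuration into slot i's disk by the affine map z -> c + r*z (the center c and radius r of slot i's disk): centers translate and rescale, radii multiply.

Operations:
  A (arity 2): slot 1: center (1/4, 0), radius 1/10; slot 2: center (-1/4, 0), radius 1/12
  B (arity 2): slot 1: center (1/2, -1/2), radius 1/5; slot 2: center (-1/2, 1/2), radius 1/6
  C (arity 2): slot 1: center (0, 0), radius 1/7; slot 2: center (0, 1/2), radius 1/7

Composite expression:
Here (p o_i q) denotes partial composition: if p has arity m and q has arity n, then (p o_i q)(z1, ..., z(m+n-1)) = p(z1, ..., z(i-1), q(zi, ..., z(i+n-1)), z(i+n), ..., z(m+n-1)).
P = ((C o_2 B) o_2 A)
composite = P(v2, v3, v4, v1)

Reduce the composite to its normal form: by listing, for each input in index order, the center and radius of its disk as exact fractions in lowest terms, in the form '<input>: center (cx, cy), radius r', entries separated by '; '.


v1: center (-1/14, 4/7), radius 1/42; v2: center (0, 0), radius 1/7; v3: center (11/140, 3/7), radius 1/350; v4: center (9/140, 3/7), radius 1/420

Affine substitution under C: radii multiply and v-centers shift.
input v2: composing its 1 substitution step yields center (0, 0), radius 1/7
input v3: composing its 3 substitution steps yields center (11/140, 3/7), radius 1/350
input v4: composing its 3 substitution steps yields center (9/140, 3/7), radius 1/420
input v1: composing its 2 substitution steps yields center (-1/14, 4/7), radius 1/42


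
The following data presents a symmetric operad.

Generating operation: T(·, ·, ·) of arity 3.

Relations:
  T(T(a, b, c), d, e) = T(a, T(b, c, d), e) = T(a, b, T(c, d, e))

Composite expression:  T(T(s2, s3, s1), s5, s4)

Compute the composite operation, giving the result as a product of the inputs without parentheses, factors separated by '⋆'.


Associativity of T dissolves the nesting; only the s-input order survives.
T(s2, s3, s1) unparenthesizes to s2 ⋆ s3 ⋆ s1
T(T(s2, s3, s1), s5, s4) unparenthesizes to s2 ⋆ s3 ⋆ s1 ⋆ s5 ⋆ s4

s2 ⋆ s3 ⋆ s1 ⋆ s5 ⋆ s4


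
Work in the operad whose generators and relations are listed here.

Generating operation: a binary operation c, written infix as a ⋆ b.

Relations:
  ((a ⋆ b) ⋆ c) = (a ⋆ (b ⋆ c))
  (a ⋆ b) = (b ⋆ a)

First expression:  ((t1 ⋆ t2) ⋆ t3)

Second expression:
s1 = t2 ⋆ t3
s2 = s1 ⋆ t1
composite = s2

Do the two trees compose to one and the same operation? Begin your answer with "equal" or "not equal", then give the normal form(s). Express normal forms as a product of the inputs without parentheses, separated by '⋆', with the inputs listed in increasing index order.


In normal form, the first expression is t1 ⋆ t2 ⋆ t3
In normal form, the second expression is t1 ⋆ t2 ⋆ t3
Same normal form: equal.

equal; both compose to t1 ⋆ t2 ⋆ t3


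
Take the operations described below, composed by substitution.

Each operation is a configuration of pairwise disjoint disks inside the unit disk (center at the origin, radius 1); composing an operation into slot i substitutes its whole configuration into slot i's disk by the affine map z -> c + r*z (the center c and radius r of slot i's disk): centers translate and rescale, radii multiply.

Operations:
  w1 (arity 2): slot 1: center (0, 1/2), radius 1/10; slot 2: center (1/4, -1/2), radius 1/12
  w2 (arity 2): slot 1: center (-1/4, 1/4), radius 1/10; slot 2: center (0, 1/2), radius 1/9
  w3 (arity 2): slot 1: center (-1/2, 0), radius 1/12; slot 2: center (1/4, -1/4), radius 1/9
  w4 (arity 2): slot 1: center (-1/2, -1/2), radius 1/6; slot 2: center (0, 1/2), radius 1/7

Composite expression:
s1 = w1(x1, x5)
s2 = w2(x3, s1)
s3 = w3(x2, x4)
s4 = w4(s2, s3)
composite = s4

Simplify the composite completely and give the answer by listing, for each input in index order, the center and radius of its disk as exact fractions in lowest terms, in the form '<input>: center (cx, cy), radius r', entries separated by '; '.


x1: center (-1/2, -11/27), radius 1/540; x2: center (-1/14, 1/2), radius 1/84; x3: center (-13/24, -11/24), radius 1/60; x4: center (1/28, 13/28), radius 1/63; x5: center (-107/216, -23/54), radius 1/648

Nesting under w4 composes maps z -> c + r*z down each x-path.
x3 passes through 2 substitutions, ending at center (-13/24, -11/24), radius 1/60
x1 passes through 3 substitutions, ending at center (-1/2, -11/27), radius 1/540
x5 passes through 3 substitutions, ending at center (-107/216, -23/54), radius 1/648
x2 passes through 2 substitutions, ending at center (-1/14, 1/2), radius 1/84
x4 passes through 2 substitutions, ending at center (1/28, 13/28), radius 1/63


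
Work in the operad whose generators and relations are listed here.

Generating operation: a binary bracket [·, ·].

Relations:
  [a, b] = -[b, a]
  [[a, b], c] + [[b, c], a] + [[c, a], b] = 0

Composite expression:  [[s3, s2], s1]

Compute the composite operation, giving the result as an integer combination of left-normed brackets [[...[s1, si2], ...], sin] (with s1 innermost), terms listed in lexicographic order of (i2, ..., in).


[[s1, s2], s3] - [[s1, s3], s2]

Left-normed coefficients sit on the s1-initial expansion words.
Composite bracket: [[s3, s2], s1]
Applying ab - ba throughout gives 4 signed words (2^2 = 4).
Keep just the words that open with s1:
  s1s2s3 appears with sign +1, giving the term +[[s1, s2], s3]
  s1s3s2 appears with sign -1, giving the term -[[s1, s3], s2]


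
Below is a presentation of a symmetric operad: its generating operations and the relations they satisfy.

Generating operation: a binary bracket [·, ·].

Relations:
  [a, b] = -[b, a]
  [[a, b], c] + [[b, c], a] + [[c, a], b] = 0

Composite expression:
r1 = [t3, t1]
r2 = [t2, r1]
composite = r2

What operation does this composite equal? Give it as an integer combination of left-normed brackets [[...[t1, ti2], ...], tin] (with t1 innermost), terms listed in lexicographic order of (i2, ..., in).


Antisymmetry and Jacobi reduce to t1-anchored left-normed brackets.
Composite bracket: [t2, [t3, t1]]
Each bracket splits as ab - ba, giving 4 signed words (2^2 = 4).
Keep just the words that open with t1:
  from t1t3t2, sign +1: term +[[t1, t3], t2]

[[t1, t3], t2]


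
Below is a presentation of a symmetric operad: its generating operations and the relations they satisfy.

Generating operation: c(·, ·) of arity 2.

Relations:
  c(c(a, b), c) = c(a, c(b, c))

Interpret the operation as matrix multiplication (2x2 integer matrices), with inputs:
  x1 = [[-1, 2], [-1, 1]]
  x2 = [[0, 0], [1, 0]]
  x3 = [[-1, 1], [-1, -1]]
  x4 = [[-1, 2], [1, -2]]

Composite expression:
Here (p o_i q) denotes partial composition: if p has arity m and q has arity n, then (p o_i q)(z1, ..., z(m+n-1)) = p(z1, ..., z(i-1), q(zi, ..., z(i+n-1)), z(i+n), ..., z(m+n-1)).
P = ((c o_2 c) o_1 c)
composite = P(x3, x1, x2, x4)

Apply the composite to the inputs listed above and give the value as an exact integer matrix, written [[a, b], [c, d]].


c(x3, x1) = [[0, -1], [2, -3]]
c(x2, x4) = [[0, 0], [-1, 2]]
c(c(x3, x1), c(x2, x4)) = [[1, -2], [3, -6]]

[[1, -2], [3, -6]]


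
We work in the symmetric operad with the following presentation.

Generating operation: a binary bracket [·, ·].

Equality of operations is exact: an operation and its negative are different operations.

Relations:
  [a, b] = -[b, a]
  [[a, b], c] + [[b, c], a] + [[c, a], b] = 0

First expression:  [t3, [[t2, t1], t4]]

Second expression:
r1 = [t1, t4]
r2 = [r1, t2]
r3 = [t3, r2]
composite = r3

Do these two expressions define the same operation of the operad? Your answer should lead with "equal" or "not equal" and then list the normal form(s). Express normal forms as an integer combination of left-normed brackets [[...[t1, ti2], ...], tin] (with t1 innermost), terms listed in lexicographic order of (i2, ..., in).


The first composite normalizes to [[[t1, t2], t4], t3]
The second composite normalizes to -[[[t1, t4], t2], t3]
Different reductions; not equal.

not equal; the first gives [[[t1, t2], t4], t3] and the second -[[[t1, t4], t2], t3]


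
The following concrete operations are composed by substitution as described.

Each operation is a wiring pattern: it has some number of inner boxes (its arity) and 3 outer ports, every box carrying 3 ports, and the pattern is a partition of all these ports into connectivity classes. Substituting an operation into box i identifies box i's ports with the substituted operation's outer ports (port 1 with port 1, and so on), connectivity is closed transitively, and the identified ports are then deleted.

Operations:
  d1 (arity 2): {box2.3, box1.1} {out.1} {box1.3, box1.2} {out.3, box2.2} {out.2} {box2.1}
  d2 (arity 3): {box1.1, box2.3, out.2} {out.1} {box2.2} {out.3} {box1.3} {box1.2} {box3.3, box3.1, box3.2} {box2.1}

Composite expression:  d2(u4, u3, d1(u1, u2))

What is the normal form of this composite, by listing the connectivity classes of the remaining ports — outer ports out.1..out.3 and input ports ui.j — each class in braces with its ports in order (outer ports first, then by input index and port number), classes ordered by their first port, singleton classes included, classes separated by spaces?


Two ports join when wires chain via d2-identified ports.
composing d1 on (u1, u2), with out.j its own outer ports: {out.1} {out.2} {out.3, u2.2} {u1.1, u2.3} {u1.2, u1.3} {u2.1}
composing d2 on (u4, u3, u1, u2), with out.j its own outer ports: {out.1} {out.2, u3.3, u4.1} {out.3} {u1.1, u2.3} {u1.2, u1.3} {u2.1} {u2.2} {u3.1} {u3.2} {u4.2} {u4.3}

{out.1} {out.2, u3.3, u4.1} {out.3} {u1.1, u2.3} {u1.2, u1.3} {u2.1} {u2.2} {u3.1} {u3.2} {u4.2} {u4.3}


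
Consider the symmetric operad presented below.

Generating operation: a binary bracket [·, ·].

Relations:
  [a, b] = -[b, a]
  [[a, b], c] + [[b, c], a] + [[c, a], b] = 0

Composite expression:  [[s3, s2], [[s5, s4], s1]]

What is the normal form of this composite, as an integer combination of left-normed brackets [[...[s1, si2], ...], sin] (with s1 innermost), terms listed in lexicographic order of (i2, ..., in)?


[[[[s1, s4], s5], s2], s3] - [[[[s1, s4], s5], s3], s2] - [[[[s1, s5], s4], s2], s3] + [[[[s1, s5], s4], s3], s2]

Skip Jacobi rewriting: expand, keep s1-initial words, read off terms.
Composite bracket: [[s3, s2], [[s5, s4], s1]]
Under [a, b] = ab - ba we get 16 signed associative words (2^4 = 16).
Only words starting with s1 matter:
  the word s1s4s5s2s3 carries sign +1 and contributes +[[[[s1, s4], s5], s2], s3]
  the word s1s4s5s3s2 carries sign -1 and contributes -[[[[s1, s4], s5], s3], s2]
  the word s1s5s4s2s3 carries sign -1 and contributes -[[[[s1, s5], s4], s2], s3]
  the word s1s5s4s3s2 carries sign +1 and contributes +[[[[s1, s5], s4], s3], s2]


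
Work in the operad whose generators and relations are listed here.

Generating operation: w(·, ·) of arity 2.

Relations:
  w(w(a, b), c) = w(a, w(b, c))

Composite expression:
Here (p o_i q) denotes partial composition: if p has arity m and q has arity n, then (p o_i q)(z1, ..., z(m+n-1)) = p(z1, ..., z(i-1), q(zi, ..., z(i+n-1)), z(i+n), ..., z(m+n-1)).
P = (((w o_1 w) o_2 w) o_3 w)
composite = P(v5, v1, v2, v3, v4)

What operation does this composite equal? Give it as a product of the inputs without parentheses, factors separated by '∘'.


Under associativity of w, the answer is the v's in reading order.
w(v2, v3) reduces to v2 ∘ v3
w(v1, w(v2, v3)) reduces to v1 ∘ v2 ∘ v3
w(v5, w(v1, w(v2, v3))) reduces to v5 ∘ v1 ∘ v2 ∘ v3
w(w(v5, w(v1, w(v2, v3))), v4) reduces to v5 ∘ v1 ∘ v2 ∘ v3 ∘ v4

v5 ∘ v1 ∘ v2 ∘ v3 ∘ v4


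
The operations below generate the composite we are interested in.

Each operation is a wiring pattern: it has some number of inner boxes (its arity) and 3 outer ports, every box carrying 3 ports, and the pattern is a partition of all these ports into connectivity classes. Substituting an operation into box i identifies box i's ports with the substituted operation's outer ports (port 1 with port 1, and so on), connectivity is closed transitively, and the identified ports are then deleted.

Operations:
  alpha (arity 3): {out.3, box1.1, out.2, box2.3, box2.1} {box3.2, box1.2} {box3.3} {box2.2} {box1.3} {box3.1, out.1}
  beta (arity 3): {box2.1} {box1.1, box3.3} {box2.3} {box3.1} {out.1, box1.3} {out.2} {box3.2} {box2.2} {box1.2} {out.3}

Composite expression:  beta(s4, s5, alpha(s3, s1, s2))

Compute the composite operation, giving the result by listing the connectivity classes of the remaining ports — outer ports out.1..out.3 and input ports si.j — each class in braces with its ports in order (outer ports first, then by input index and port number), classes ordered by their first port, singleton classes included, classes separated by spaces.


{out.1, s4.3} {out.2} {out.3} {s1.1, s1.3, s3.1, s4.1} {s1.2} {s2.1} {s2.2, s3.2} {s2.3} {s3.3} {s4.2} {s5.1} {s5.2} {s5.3}

Reachability decides: close wires over beta-identified ports.
after alpha, the pattern on (s3, s1, s2) reads {out.1, s2.1} {out.2, out.3, s1.1, s1.3, s3.1} {s1.2} {s2.2, s3.2} {s2.3} {s3.3} (out.j = its outer ports)
after beta, the pattern on (s4, s5, s3, s1, s2) reads {out.1, s4.3} {out.2} {out.3} {s1.1, s1.3, s3.1, s4.1} {s1.2} {s2.1} {s2.2, s3.2} {s2.3} {s3.3} {s4.2} {s5.1} {s5.2} {s5.3} (out.j = its outer ports)


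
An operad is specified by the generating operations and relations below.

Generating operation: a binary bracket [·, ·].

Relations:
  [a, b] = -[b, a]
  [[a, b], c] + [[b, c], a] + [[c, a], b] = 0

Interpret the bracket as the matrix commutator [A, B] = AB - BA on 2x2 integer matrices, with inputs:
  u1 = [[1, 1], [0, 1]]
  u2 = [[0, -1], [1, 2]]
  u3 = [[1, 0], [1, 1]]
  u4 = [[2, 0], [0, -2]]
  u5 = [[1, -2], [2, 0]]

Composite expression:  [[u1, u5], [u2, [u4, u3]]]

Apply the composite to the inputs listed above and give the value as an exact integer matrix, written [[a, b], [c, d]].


[[8, 8], [32, -8]]


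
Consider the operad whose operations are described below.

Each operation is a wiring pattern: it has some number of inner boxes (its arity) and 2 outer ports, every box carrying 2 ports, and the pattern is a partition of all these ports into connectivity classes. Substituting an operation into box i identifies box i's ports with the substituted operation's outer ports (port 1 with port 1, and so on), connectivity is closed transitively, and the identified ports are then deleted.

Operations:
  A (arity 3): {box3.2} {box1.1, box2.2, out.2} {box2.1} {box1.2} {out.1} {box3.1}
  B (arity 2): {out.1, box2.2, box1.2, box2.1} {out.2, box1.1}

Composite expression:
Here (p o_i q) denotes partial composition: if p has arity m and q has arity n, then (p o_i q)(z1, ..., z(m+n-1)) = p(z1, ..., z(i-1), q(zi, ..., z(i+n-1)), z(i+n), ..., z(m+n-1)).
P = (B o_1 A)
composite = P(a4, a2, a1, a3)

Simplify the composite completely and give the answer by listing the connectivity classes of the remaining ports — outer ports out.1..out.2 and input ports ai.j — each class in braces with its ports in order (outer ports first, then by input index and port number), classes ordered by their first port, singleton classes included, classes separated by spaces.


{out.1, a2.2, a3.1, a3.2, a4.1} {out.2} {a1.1} {a1.2} {a2.1} {a4.2}

Two ports join when wires chain via B-identified ports.
through A, on inputs (a4, a2, a1): {out.1} {out.2, a2.2, a4.1} {a1.1} {a1.2} {a2.1} {a4.2} (out.j = stage outer ports)
through B, on inputs (a4, a2, a1, a3): {out.1, a2.2, a3.1, a3.2, a4.1} {out.2} {a1.1} {a1.2} {a2.1} {a4.2} (out.j = stage outer ports)


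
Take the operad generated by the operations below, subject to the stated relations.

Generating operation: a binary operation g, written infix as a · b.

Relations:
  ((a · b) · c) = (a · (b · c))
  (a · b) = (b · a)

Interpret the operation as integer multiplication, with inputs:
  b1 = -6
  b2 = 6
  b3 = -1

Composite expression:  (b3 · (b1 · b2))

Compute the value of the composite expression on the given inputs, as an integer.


36

(b1 · b2) = -36
(b3 · (b1 · b2)) = 36


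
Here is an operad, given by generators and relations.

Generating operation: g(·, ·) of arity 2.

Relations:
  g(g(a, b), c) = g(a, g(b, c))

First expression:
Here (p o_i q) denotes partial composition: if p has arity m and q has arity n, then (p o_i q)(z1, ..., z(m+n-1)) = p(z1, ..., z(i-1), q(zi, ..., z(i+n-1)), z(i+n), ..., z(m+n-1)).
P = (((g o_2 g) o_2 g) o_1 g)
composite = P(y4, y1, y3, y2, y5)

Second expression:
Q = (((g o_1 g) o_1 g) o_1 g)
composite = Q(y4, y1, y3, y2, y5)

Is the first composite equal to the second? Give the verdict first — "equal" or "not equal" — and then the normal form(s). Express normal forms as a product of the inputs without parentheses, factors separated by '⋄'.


equal — both sides give y4 ⋄ y1 ⋄ y3 ⋄ y2 ⋄ y5

The first composite normalizes to y4 ⋄ y1 ⋄ y3 ⋄ y2 ⋄ y5
The second composite normalizes to y4 ⋄ y1 ⋄ y3 ⋄ y2 ⋄ y5
One common form — equal.


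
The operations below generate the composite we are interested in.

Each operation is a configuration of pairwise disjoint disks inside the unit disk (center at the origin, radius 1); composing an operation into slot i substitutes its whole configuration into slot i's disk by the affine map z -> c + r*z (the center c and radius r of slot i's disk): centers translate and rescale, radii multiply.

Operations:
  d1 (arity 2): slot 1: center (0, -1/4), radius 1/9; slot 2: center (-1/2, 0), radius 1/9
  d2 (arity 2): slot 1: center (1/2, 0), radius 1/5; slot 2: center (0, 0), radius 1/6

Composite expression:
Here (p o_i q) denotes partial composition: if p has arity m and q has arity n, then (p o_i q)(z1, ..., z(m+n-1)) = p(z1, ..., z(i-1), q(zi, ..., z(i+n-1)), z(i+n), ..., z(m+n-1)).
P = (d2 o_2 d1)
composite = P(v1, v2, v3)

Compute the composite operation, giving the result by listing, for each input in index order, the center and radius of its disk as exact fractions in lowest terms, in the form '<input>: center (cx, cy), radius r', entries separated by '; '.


v1: center (1/2, 0), radius 1/5; v2: center (0, -1/24), radius 1/54; v3: center (-1/12, 0), radius 1/54

Nesting under d2 composes maps z -> c + r*z down each v-path.
for v1, the 1-step affine chain lands on center (1/2, 0), radius 1/5
for v2, the 2-step affine chain lands on center (0, -1/24), radius 1/54
for v3, the 2-step affine chain lands on center (-1/12, 0), radius 1/54


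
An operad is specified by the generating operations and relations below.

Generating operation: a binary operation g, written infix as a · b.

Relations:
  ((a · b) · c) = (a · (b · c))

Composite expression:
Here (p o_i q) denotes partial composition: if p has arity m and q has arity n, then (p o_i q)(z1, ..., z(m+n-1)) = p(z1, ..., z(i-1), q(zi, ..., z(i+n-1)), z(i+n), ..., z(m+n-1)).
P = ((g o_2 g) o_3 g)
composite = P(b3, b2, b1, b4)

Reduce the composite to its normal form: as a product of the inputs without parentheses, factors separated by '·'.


b3 · b2 · b1 · b4

All parenthesizations of g agree; list the b-inputs left to right.
(b1 · b4) linearizes to b1 · b4
(b2 · (b1 · b4)) linearizes to b2 · b1 · b4
(b3 · (b2 · (b1 · b4))) linearizes to b3 · b2 · b1 · b4


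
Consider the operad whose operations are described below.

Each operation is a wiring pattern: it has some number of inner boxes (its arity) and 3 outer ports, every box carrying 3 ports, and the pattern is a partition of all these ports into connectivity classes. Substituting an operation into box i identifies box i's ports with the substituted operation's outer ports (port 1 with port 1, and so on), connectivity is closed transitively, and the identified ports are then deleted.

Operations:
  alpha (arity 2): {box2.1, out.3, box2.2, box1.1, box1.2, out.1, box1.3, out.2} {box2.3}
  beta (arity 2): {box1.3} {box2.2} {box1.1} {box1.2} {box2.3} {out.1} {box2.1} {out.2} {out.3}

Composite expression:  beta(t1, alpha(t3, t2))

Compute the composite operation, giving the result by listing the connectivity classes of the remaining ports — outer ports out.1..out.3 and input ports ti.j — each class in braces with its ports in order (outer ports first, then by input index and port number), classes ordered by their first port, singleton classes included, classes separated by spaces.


Connectivity passes through glued beta-boundaries; trace each wire chain.
after alpha, the pattern on (t3, t2) reads {out.1, out.2, out.3, t2.1, t2.2, t3.1, t3.2, t3.3} {t2.3} (out.j = its outer ports)
after beta, the pattern on (t1, t3, t2) reads {out.1} {out.2} {out.3} {t1.1} {t1.2} {t1.3} {t2.1, t2.2, t3.1, t3.2, t3.3} {t2.3} (out.j = its outer ports)

{out.1} {out.2} {out.3} {t1.1} {t1.2} {t1.3} {t2.1, t2.2, t3.1, t3.2, t3.3} {t2.3}


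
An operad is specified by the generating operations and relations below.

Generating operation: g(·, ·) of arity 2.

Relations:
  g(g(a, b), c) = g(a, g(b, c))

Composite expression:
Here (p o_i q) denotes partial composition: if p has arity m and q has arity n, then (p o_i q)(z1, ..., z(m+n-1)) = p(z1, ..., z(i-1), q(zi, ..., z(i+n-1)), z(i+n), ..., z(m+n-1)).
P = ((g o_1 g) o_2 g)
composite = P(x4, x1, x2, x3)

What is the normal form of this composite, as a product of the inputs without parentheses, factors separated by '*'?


x4 * x1 * x2 * x3


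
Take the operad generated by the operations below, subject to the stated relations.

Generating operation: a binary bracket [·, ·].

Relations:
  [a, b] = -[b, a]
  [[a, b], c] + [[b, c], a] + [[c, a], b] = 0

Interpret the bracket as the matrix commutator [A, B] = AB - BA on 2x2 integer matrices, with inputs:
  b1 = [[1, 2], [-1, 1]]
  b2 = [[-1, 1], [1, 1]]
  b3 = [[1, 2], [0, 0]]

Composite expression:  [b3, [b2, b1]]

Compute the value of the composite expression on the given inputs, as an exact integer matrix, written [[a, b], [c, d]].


[[-4, 8], [2, 4]]


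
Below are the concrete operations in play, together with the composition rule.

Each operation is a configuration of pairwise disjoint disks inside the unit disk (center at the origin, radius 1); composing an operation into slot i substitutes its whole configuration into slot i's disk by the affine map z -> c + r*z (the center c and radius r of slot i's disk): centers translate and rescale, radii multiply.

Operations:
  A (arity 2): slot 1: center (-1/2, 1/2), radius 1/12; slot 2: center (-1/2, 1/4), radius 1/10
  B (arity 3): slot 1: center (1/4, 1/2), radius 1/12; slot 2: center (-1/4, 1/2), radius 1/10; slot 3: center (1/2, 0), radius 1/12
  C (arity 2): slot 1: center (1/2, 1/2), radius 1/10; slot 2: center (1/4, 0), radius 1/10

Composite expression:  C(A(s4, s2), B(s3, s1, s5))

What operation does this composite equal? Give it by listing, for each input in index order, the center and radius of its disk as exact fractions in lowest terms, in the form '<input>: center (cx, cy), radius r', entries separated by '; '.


s1: center (9/40, 1/20), radius 1/100; s2: center (9/20, 21/40), radius 1/100; s3: center (11/40, 1/20), radius 1/120; s4: center (9/20, 11/20), radius 1/120; s5: center (3/10, 0), radius 1/120

Affine substitution under C: radii multiply and s-centers shift.
tracing s4 down its 2-map path: center (9/20, 11/20), radius 1/120
tracing s2 down its 2-map path: center (9/20, 21/40), radius 1/100
tracing s3 down its 2-map path: center (11/40, 1/20), radius 1/120
tracing s1 down its 2-map path: center (9/40, 1/20), radius 1/100
tracing s5 down its 2-map path: center (3/10, 0), radius 1/120


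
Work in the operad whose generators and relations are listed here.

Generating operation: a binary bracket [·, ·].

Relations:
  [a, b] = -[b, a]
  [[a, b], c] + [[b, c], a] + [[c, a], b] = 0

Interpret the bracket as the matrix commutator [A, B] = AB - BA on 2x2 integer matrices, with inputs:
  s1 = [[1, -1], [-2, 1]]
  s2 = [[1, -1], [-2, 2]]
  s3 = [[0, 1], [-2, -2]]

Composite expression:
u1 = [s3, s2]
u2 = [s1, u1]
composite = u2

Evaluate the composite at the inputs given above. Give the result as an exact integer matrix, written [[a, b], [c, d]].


[s3, s2] = [[-4, -1], [6, 4]]
[s1, [s3, s2]] = [[-8, -8], [16, 8]]

[[-8, -8], [16, 8]]


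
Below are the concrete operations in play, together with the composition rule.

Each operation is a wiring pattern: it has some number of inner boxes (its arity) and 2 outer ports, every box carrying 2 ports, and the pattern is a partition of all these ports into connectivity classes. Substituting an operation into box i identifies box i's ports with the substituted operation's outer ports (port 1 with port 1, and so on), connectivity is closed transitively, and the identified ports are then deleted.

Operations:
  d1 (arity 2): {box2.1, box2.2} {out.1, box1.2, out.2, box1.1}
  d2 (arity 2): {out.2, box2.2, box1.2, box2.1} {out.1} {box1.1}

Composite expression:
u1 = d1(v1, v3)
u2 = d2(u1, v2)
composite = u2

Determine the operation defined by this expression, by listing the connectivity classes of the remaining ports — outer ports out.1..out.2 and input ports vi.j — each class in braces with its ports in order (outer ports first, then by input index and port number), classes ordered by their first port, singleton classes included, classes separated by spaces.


{out.1} {out.2, v1.1, v1.2, v2.1, v2.2} {v3.1, v3.2}

Substituting into d2 glues patterns; closure does the rest.
d1 over (v1, v3) gives {out.1, out.2, v1.1, v1.2} {v3.1, v3.2}, out.j being that stage's outer ports
d2 over (v1, v3, v2) gives {out.1} {out.2, v1.1, v1.2, v2.1, v2.2} {v3.1, v3.2}, out.j being that stage's outer ports


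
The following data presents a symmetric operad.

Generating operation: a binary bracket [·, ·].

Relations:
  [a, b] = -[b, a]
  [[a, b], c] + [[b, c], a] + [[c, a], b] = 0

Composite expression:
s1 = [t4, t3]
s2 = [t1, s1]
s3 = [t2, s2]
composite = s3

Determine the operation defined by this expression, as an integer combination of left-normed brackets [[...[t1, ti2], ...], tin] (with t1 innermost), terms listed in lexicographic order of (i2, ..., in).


[[[t1, t3], t4], t2] - [[[t1, t4], t3], t2]

Left-normed coefficients sit on the t1-initial expansion words.
Composite bracket: [t2, [t1, [t4, t3]]]
Applying ab - ba throughout gives 8 signed words (2^3 = 8).
The t1-initial words carry the normal form:
  the word t1t3t4t2 carries sign +1 and contributes +[[[t1, t3], t4], t2]
  the word t1t4t3t2 carries sign -1 and contributes -[[[t1, t4], t3], t2]


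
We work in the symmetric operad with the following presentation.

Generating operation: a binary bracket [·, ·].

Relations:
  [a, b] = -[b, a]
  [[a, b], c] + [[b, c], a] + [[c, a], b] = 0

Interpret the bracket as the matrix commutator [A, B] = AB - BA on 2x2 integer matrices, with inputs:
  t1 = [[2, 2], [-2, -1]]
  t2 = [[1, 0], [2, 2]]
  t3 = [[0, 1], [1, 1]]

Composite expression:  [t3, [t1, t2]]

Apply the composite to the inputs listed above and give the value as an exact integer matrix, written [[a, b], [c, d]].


[[-6, -10], [4, 6]]

[t1, t2] = [[4, 2], [-4, -4]]
[t3, [t1, t2]] = [[-6, -10], [4, 6]]


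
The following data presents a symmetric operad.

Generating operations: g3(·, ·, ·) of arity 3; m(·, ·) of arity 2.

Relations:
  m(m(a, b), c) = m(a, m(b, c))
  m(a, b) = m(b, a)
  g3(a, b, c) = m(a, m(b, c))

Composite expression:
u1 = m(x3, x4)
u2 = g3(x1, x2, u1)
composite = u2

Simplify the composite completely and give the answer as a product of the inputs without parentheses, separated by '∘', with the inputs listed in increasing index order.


Key point: g3 commutes, so take the x-inputs in any fixed order.
m(x3, x4) unparenthesizes to x3 ∘ x4
g3(x1, x2, m(x3, x4)) unparenthesizes to x1 ∘ x2 ∘ x3 ∘ x4
putting the inputs in ascending order: x1 ∘ x2 ∘ x3 ∘ x4

x1 ∘ x2 ∘ x3 ∘ x4


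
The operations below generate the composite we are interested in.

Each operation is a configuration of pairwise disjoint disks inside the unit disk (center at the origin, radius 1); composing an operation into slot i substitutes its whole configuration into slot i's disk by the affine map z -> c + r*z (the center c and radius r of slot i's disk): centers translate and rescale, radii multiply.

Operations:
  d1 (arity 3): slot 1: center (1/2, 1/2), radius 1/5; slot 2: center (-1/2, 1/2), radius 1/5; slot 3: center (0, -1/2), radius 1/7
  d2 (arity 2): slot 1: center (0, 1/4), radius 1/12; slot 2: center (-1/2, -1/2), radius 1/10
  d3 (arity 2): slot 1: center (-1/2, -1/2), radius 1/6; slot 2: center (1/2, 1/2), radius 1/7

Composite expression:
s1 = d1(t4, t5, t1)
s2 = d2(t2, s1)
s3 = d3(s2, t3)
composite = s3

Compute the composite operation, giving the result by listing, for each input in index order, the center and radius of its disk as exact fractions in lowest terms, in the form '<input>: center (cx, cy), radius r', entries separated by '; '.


t1: center (-7/12, -71/120), radius 1/420; t2: center (-1/2, -11/24), radius 1/72; t3: center (1/2, 1/2), radius 1/7; t4: center (-23/40, -23/40), radius 1/300; t5: center (-71/120, -23/40), radius 1/300

Follow each t-input down from d3: c' goes to c + r*c', radius to r*r'.
t2: after 2 affine steps, its disk has center (-1/2, -11/24), radius 1/72
t4: after 3 affine steps, its disk has center (-23/40, -23/40), radius 1/300
t5: after 3 affine steps, its disk has center (-71/120, -23/40), radius 1/300
t1: after 3 affine steps, its disk has center (-7/12, -71/120), radius 1/420
t3: after 1 affine step, its disk has center (1/2, 1/2), radius 1/7


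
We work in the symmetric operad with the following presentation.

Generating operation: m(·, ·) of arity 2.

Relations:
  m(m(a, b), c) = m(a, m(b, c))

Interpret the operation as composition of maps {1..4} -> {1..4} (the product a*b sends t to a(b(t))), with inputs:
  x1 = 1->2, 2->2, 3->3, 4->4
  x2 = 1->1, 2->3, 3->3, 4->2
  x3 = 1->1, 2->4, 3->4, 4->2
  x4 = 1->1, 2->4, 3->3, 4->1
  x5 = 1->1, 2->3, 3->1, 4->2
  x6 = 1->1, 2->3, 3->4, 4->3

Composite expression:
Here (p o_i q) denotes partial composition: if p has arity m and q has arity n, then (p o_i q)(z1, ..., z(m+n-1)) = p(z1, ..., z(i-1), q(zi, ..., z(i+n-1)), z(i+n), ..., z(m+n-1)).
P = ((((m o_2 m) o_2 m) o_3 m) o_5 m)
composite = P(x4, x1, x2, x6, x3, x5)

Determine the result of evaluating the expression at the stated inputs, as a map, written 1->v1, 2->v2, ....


1->4, 2->3, 3->4, 4->3

m(x2, x6) = 1->1, 2->3, 3->2, 4->3
m(x1, m(x2, x6)) = 1->2, 2->3, 3->2, 4->3
m(x3, x5) = 1->1, 2->4, 3->1, 4->4
m(m(x1, m(x2, x6)), m(x3, x5)) = 1->2, 2->3, 3->2, 4->3
m(x4, m(m(x1, m(x2, x6)), m(x3, x5))) = 1->4, 2->3, 3->4, 4->3


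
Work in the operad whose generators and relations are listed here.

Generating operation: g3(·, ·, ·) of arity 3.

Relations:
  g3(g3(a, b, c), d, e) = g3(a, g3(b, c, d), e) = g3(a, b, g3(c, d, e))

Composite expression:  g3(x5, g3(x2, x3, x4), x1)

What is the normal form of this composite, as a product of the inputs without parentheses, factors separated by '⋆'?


x5 ⋆ x2 ⋆ x3 ⋆ x4 ⋆ x1

Key point: g3 is associative — brackets drop, the x-order remains.
g3(x2, x3, x4) spells out as x2 ⋆ x3 ⋆ x4
g3(x5, g3(x2, x3, x4), x1) spells out as x5 ⋆ x2 ⋆ x3 ⋆ x4 ⋆ x1


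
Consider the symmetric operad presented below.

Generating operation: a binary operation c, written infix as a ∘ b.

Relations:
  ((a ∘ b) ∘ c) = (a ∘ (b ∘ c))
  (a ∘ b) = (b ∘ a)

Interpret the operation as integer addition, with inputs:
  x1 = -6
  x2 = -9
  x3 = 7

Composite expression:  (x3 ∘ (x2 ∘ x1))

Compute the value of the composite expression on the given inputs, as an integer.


-8

(x2 ∘ x1) = -15
(x3 ∘ (x2 ∘ x1)) = -8


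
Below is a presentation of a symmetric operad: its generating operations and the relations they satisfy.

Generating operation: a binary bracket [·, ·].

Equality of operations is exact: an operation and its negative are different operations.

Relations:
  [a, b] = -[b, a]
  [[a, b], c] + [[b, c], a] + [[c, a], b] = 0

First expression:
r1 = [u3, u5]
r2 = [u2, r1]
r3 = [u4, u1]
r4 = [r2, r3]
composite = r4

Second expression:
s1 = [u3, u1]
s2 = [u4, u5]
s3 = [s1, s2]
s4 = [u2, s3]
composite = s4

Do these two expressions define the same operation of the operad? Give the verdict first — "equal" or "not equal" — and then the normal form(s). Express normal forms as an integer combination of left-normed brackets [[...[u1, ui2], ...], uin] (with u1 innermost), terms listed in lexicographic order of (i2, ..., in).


not equal: they reduce to [[[[u1, u4], u2], u3], u5] - [[[[u1, u4], u2], u5], u3] - [[[[u1, u4], u3], u5], u2] + [[[[u1, u4], u5], u3], u2] and [[[[u1, u3], u4], u5], u2] - [[[[u1, u3], u5], u4], u2]

In normal form, the first expression is [[[[u1, u4], u2], u3], u5] - [[[[u1, u4], u2], u5], u3] - [[[[u1, u4], u3], u5], u2] + [[[[u1, u4], u5], u3], u2]
In normal form, the second expression is [[[[u1, u3], u4], u5], u2] - [[[[u1, u3], u5], u4], u2]
The normal forms differ: not equal.


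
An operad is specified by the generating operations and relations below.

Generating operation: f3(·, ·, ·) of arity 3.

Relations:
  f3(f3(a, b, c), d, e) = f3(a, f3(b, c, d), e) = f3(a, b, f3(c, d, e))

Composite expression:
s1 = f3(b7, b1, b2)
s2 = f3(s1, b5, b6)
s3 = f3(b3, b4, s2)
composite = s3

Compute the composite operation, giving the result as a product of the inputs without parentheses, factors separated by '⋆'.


All parenthesizations of f3 agree; list the b-inputs left to right.
f3(b7, b1, b2) unparenthesizes to b7 ⋆ b1 ⋆ b2
f3(f3(b7, b1, b2), b5, b6) unparenthesizes to b7 ⋆ b1 ⋆ b2 ⋆ b5 ⋆ b6
f3(b3, b4, f3(f3(b7, b1, b2), b5, b6)) unparenthesizes to b3 ⋆ b4 ⋆ b7 ⋆ b1 ⋆ b2 ⋆ b5 ⋆ b6

b3 ⋆ b4 ⋆ b7 ⋆ b1 ⋆ b2 ⋆ b5 ⋆ b6


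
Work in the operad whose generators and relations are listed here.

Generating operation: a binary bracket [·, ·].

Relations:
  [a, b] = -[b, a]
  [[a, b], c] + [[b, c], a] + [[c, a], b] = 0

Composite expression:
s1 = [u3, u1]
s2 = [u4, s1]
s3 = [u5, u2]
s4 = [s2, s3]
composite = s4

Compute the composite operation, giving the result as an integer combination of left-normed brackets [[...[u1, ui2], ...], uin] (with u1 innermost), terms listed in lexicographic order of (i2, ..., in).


-[[[[u1, u3], u4], u2], u5] + [[[[u1, u3], u4], u5], u2]
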